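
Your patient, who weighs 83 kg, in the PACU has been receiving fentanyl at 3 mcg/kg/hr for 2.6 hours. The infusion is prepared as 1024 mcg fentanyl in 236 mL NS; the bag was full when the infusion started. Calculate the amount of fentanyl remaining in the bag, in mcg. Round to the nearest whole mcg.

Dose = 3 mcg/kg/hr × 83 kg = 249 mcg/hr
Concentration = 1024 mcg ÷ 236 mL = 4.338983 mcg/mL
Rate = 249 mcg/hr ÷ 4.338983 mcg/mL = 57.38672 mL/hr
Volume infused = 57.38672 mL/hr × 2.6 hr = 149.2055 mL
Volume remaining = 236 − 149.2055 = 86.79453 mL
Drug remaining = 86.79453 mL × 4.338983 mcg/mL = 376.6 mcg

377 mcg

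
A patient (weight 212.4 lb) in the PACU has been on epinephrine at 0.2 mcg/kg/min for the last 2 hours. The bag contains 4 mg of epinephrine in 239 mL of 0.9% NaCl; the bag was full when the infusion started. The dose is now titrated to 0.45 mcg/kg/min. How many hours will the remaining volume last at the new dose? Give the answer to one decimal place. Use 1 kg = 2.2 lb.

0.6 hours

Initial rate:
Weight = 212.4 lb ÷ 2.2 lb/kg = 96.54545 kg
Dose = 0.2 mcg/kg/min × 96.54545 kg = 19.30909 mcg/min
19.30909 mcg/min × 60 min/hr = 1158.545 mcg/hr
Concentration = 4 mg ÷ 239 mL = 0.0167364 mg/mL = 16.7364 mcg/mL
Rate = 1158.545 mcg/hr ÷ 16.7364 mcg/mL = 69.22309 mL/hr
Volume infused so far = 69.22309 mL/hr × 2 hr = 138.4462 mL
Volume remaining = 239 − 138.4462 = 100.5538 mL
New rate:
Dose = 0.45 mcg/kg/min × 96.54545 kg = 43.44545 mcg/min
43.44545 mcg/min × 60 min/hr = 2606.727 mcg/hr
Rate = 2606.727 mcg/hr ÷ 16.7364 mcg/mL = 155.752 mL/hr
Time remaining = 100.5538 mL ÷ 155.752 mL/hr = 0.6456023 hr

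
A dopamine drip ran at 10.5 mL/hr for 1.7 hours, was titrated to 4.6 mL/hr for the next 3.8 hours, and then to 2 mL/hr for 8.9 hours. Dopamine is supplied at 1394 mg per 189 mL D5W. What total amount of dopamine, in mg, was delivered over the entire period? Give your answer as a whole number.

Concentration = 1394 mg ÷ 189 mL = 7.375661 mg/mL
Stage 1: 10.5 mL/hr × 1.7 hr = 17.85 mL → 17.85 mL × 7.375661 mg/mL = 131.6556 mg
Stage 2: 4.6 mL/hr × 3.8 hr = 17.48 mL → 17.48 mL × 7.375661 mg/mL = 128.9266 mg
Stage 3: 2 mL/hr × 8.9 hr = 17.8 mL → 17.8 mL × 7.375661 mg/mL = 131.2868 mg
Total = 131.6556 + 128.9266 + 131.2868 = 391.8689 mg

392 mg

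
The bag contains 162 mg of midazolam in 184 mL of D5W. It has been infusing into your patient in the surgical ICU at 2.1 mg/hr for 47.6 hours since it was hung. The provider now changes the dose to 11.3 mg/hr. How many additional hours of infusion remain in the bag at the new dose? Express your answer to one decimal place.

5.5 hours

Initial rate:
Concentration = 162 mg ÷ 184 mL = 0.8804348 mg/mL
Rate = 2.1 mg/hr ÷ 0.8804348 mg/mL = 2.385185 mL/hr
Volume infused so far = 2.385185 mL/hr × 47.6 hr = 113.5348 mL
Volume remaining = 184 − 113.5348 = 70.46519 mL
New rate:
Rate = 11.3 mg/hr ÷ 0.8804348 mg/mL = 12.83457 mL/hr
Time remaining = 70.46519 mL ÷ 12.83457 mL/hr = 5.490265 hr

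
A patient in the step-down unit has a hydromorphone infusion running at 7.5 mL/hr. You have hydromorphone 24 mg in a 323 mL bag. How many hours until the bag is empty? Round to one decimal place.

43.1 hours

Duration = 323 mL ÷ 7.5 mL/hr = 43.06667 hr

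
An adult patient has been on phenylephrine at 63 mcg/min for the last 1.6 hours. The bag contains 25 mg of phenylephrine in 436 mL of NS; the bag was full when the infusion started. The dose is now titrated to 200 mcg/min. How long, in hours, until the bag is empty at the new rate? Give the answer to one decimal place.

Initial rate:
63 mcg/min × 60 min/hr = 3780 mcg/hr
Concentration = 25 mg ÷ 436 mL = 0.05733945 mg/mL = 57.33945 mcg/mL
Rate = 3780 mcg/hr ÷ 57.33945 mcg/mL = 65.9232 mL/hr
Volume infused so far = 65.9232 mL/hr × 1.6 hr = 105.4771 mL
Volume remaining = 436 − 105.4771 = 330.5229 mL
New rate:
200 mcg/min × 60 min/hr = 12000 mcg/hr
Rate = 12000 mcg/hr ÷ 57.33945 mcg/mL = 209.28 mL/hr
Time remaining = 330.5229 mL ÷ 209.28 mL/hr = 1.579333 hr

1.6 hours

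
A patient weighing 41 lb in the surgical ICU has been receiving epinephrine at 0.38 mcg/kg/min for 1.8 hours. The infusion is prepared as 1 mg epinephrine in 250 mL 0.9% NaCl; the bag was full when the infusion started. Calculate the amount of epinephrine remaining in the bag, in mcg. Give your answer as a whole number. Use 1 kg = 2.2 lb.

Weight = 41 lb ÷ 2.2 lb/kg = 18.63636 kg
Dose = 0.38 mcg/kg/min × 18.63636 kg = 7.081818 mcg/min
7.081818 mcg/min × 60 min/hr = 424.9091 mcg/hr
Concentration = 1 mg ÷ 250 mL = 0.004 mg/mL = 4 mcg/mL
Rate = 424.9091 mcg/hr ÷ 4 mcg/mL = 106.2273 mL/hr
Volume infused = 106.2273 mL/hr × 1.8 hr = 191.2091 mL
Volume remaining = 250 − 191.2091 = 58.79091 mL
Drug remaining = 58.79091 mL × 4 mcg/mL = 235.1636 mcg

235 mcg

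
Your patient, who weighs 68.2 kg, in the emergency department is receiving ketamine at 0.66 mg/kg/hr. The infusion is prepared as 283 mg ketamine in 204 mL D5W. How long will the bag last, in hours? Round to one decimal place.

6.3 hours

Dose = 0.66 mg/kg/hr × 68.2 kg = 45.012 mg/hr
Concentration = 283 mg ÷ 204 mL = 1.387255 mg/mL
Rate = 45.012 mg/hr ÷ 1.387255 mg/mL = 32.44681 mL/hr
Duration = 204 mL ÷ 32.44681 mL/hr = 6.287212 hr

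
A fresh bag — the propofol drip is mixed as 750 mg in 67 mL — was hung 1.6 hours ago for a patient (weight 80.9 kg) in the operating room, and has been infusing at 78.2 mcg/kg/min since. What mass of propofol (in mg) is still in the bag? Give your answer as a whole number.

143 mg

Dose = 78.2 mcg/kg/min × 80.9 kg = 6326.38 mcg/min
6326.38 mcg/min × 60 min/hr = 379582.8 mcg/hr
Concentration = 750 mg ÷ 67 mL = 11.19403 mg/mL = 11194.03 mcg/mL
Rate = 379582.8 mcg/hr ÷ 11194.03 mcg/mL = 33.9094 mL/hr
Volume infused = 33.9094 mL/hr × 1.6 hr = 54.25503 mL
Volume remaining = 67 − 54.25503 = 12.74497 mL
Drug remaining = 12.74497 mL × 11194.03 mcg/mL = 142667.5 mcg = 142.6675 mg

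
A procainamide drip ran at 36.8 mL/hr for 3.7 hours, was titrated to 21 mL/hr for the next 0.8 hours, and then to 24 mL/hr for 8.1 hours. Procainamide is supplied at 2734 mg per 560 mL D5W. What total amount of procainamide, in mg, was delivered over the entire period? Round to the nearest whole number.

Concentration = 2734 mg ÷ 560 mL = 4.882143 mg/mL
Stage 1: 36.8 mL/hr × 3.7 hr = 136.16 mL → 136.16 mL × 4.882143 mg/mL = 664.7526 mg
Stage 2: 21 mL/hr × 0.8 hr = 16.8 mL → 16.8 mL × 4.882143 mg/mL = 82.02 mg
Stage 3: 24 mL/hr × 8.1 hr = 194.4 mL → 194.4 mL × 4.882143 mg/mL = 949.0886 mg
Total = 664.7526 + 82.02 + 949.0886 = 1695.861 mg

1696 mg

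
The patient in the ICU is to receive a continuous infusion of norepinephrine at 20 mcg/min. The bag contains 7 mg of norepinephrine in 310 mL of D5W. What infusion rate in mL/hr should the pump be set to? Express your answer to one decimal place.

20 mcg/min × 60 min/hr = 1200 mcg/hr
Concentration = 7 mg ÷ 310 mL = 0.02258065 mg/mL = 22.58065 mcg/mL
Rate = 1200 mcg/hr ÷ 22.58065 mcg/mL = 53.14286 mL/hr

53.1 mL/hr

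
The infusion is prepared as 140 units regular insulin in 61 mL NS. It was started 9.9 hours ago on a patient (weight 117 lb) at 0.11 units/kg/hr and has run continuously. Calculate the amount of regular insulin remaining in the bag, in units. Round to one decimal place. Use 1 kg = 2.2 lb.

Weight = 117 lb ÷ 2.2 lb/kg = 53.18182 kg
Dose = 0.11 units/kg/hr × 53.18182 kg = 5.85 units/hr
Concentration = 140 units ÷ 61 mL = 2.295082 units/mL
Rate = 5.85 units/hr ÷ 2.295082 units/mL = 2.548929 mL/hr
Volume infused = 2.548929 mL/hr × 9.9 hr = 25.23439 mL
Volume remaining = 61 − 25.23439 = 35.76561 mL
Drug remaining = 35.76561 mL × 2.295082 units/mL = 82.085 units

82.1 units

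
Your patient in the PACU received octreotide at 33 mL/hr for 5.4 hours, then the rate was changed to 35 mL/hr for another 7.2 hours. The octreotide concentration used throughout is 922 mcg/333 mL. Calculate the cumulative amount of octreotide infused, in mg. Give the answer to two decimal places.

1.19 mg

Concentration = 922 mcg ÷ 333 mL = 2.768769 mcg/mL
Stage 1: 33 mL/hr × 5.4 hr = 178.2 mL → 178.2 mL × 2.768769 mcg/mL = 493.3946 mcg
Stage 2: 35 mL/hr × 7.2 hr = 252 mL → 252 mL × 2.768769 mcg/mL = 697.7297 mcg
Total = 493.3946 + 697.7297 = 1191.124 mcg = 1.191124 mg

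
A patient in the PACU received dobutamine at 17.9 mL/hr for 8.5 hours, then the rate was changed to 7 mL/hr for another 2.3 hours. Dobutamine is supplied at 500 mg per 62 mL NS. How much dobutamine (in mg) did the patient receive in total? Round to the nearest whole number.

Concentration = 500 mg ÷ 62 mL = 8.064516 mg/mL
Stage 1: 17.9 mL/hr × 8.5 hr = 152.15 mL → 152.15 mL × 8.064516 mg/mL = 1227.016 mg
Stage 2: 7 mL/hr × 2.3 hr = 16.1 mL → 16.1 mL × 8.064516 mg/mL = 129.8387 mg
Total = 1227.016 + 129.8387 = 1356.855 mg

1357 mg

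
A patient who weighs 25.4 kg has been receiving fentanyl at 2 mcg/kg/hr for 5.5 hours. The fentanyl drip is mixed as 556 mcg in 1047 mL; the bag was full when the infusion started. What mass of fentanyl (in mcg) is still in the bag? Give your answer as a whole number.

Dose = 2 mcg/kg/hr × 25.4 kg = 50.8 mcg/hr
Concentration = 556 mcg ÷ 1047 mL = 0.5310411 mcg/mL
Rate = 50.8 mcg/hr ÷ 0.5310411 mcg/mL = 95.66115 mL/hr
Volume infused = 95.66115 mL/hr × 5.5 hr = 526.1363 mL
Volume remaining = 1047 − 526.1363 = 520.8637 mL
Drug remaining = 520.8637 mL × 0.5310411 mcg/mL = 276.6 mcg

277 mcg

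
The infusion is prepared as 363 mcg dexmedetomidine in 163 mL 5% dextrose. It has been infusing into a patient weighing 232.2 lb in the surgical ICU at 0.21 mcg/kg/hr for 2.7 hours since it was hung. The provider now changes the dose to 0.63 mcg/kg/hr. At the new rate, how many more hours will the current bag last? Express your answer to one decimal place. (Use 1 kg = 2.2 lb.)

Initial rate:
Weight = 232.2 lb ÷ 2.2 lb/kg = 105.5455 kg
Dose = 0.21 mcg/kg/hr × 105.5455 kg = 22.16455 mcg/hr
Concentration = 363 mcg ÷ 163 mL = 2.226994 mcg/mL
Rate = 22.16455 mcg/hr ÷ 2.226994 mcg/mL = 9.952675 mL/hr
Volume infused so far = 9.952675 mL/hr × 2.7 hr = 26.87222 mL
Volume remaining = 163 − 26.87222 = 136.1278 mL
New rate:
Dose = 0.63 mcg/kg/hr × 105.5455 kg = 66.49364 mcg/hr
Rate = 66.49364 mcg/hr ÷ 2.226994 mcg/mL = 29.85802 mL/hr
Time remaining = 136.1278 mL ÷ 29.85802 mL/hr = 4.559169 hr

4.6 hours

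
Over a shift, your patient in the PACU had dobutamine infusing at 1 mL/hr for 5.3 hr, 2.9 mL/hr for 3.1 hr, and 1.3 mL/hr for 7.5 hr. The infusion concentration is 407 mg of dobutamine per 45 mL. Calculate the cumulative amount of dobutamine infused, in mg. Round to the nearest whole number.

217 mg

Concentration = 407 mg ÷ 45 mL = 9.044444 mg/mL
Stage 1: 1 mL/hr × 5.3 hr = 5.3 mL → 5.3 mL × 9.044444 mg/mL = 47.93556 mg
Stage 2: 2.9 mL/hr × 3.1 hr = 8.99 mL → 8.99 mL × 9.044444 mg/mL = 81.30956 mg
Stage 3: 1.3 mL/hr × 7.5 hr = 9.75 mL → 9.75 mL × 9.044444 mg/mL = 88.18333 mg
Total = 47.93556 + 81.30956 + 88.18333 = 217.4284 mg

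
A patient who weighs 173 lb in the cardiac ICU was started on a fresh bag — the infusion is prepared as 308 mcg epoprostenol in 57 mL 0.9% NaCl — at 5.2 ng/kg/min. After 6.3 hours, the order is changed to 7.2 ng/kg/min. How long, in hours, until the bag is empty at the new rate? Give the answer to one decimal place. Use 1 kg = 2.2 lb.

Initial rate:
Weight = 173 lb ÷ 2.2 lb/kg = 78.63636 kg
Dose = 5.2 ng/kg/min × 78.63636 kg = 408.9091 ng/min
408.9091 ng/min × 60 min/hr = 24534.55 ng/hr
Concentration = 308 mcg ÷ 57 mL = 5.403509 mcg/mL = 5403.509 ng/mL
Rate = 24534.55 ng/hr ÷ 5403.509 ng/mL = 4.540484 mL/hr
Volume infused so far = 4.540484 mL/hr × 6.3 hr = 28.60505 mL
Volume remaining = 57 − 28.60505 = 28.39495 mL
New rate:
Dose = 7.2 ng/kg/min × 78.63636 kg = 566.1818 ng/min
566.1818 ng/min × 60 min/hr = 33970.91 ng/hr
Rate = 33970.91 ng/hr ÷ 5403.509 ng/mL = 6.286824 mL/hr
Time remaining = 28.39495 mL ÷ 6.286824 mL/hr = 4.516581 hr

4.5 hours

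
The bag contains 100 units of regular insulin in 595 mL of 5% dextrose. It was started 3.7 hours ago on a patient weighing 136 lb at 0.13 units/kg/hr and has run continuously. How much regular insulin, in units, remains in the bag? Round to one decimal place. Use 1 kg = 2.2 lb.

Weight = 136 lb ÷ 2.2 lb/kg = 61.81818 kg
Dose = 0.13 units/kg/hr × 61.81818 kg = 8.036364 units/hr
Concentration = 100 units ÷ 595 mL = 0.1680672 units/mL
Rate = 8.036364 units/hr ÷ 0.1680672 units/mL = 47.81636 mL/hr
Volume infused = 47.81636 mL/hr × 3.7 hr = 176.9205 mL
Volume remaining = 595 − 176.9205 = 418.0795 mL
Drug remaining = 418.0795 mL × 0.1680672 units/mL = 70.26545 units

70.3 units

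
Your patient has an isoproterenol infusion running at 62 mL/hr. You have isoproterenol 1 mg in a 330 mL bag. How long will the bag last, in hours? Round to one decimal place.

Duration = 330 mL ÷ 62 mL/hr = 5.322581 hr

5.3 hours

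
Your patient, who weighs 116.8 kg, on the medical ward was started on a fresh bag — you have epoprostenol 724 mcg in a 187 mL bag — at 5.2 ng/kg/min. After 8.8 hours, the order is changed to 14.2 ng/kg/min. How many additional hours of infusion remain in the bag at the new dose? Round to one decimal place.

Initial rate:
Dose = 5.2 ng/kg/min × 116.8 kg = 607.36 ng/min
607.36 ng/min × 60 min/hr = 36441.6 ng/hr
Concentration = 724 mcg ÷ 187 mL = 3.871658 mcg/mL = 3871.658 ng/mL
Rate = 36441.6 ng/hr ÷ 3871.658 ng/mL = 9.412402 mL/hr
Volume infused so far = 9.412402 mL/hr × 8.8 hr = 82.82914 mL
Volume remaining = 187 − 82.82914 = 104.1709 mL
New rate:
Dose = 14.2 ng/kg/min × 116.8 kg = 1658.56 ng/min
1658.56 ng/min × 60 min/hr = 99513.6 ng/hr
Rate = 99513.6 ng/hr ÷ 3871.658 ng/mL = 25.7031 mL/hr
Time remaining = 104.1709 mL ÷ 25.7031 mL/hr = 4.052852 hr

4.1 hours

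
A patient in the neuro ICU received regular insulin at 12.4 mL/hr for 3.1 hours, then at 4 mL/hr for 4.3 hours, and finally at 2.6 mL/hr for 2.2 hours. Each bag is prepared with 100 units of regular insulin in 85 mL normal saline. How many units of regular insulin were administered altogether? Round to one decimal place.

Concentration = 100 units ÷ 85 mL = 1.176471 units/mL
Stage 1: 12.4 mL/hr × 3.1 hr = 38.44 mL → 38.44 mL × 1.176471 units/mL = 45.22353 units
Stage 2: 4 mL/hr × 4.3 hr = 17.2 mL → 17.2 mL × 1.176471 units/mL = 20.23529 units
Stage 3: 2.6 mL/hr × 2.2 hr = 5.72 mL → 5.72 mL × 1.176471 units/mL = 6.729412 units
Total = 45.22353 + 20.23529 + 6.729412 = 72.18824 units

72.2 units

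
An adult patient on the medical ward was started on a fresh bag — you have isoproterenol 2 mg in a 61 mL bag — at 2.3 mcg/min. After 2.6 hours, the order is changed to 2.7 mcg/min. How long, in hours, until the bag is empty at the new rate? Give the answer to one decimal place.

Initial rate:
2.3 mcg/min × 60 min/hr = 138 mcg/hr
Concentration = 2 mg ÷ 61 mL = 0.03278689 mg/mL = 32.78689 mcg/mL
Rate = 138 mcg/hr ÷ 32.78689 mcg/mL = 4.209 mL/hr
Volume infused so far = 4.209 mL/hr × 2.6 hr = 10.9434 mL
Volume remaining = 61 − 10.9434 = 50.0566 mL
New rate:
2.7 mcg/min × 60 min/hr = 162 mcg/hr
Rate = 162 mcg/hr ÷ 32.78689 mcg/mL = 4.941 mL/hr
Time remaining = 50.0566 mL ÷ 4.941 mL/hr = 10.13086 hr

10.1 hours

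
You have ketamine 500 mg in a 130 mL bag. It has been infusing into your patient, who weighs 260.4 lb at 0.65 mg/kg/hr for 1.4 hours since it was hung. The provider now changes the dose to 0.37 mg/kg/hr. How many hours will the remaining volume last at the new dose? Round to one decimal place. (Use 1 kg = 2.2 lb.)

9.0 hours

Initial rate:
Weight = 260.4 lb ÷ 2.2 lb/kg = 118.3636 kg
Dose = 0.65 mg/kg/hr × 118.3636 kg = 76.93636 mg/hr
Concentration = 500 mg ÷ 130 mL = 3.846154 mg/mL
Rate = 76.93636 mg/hr ÷ 3.846154 mg/mL = 20.00345 mL/hr
Volume infused so far = 20.00345 mL/hr × 1.4 hr = 28.00484 mL
Volume remaining = 130 − 28.00484 = 101.9952 mL
New rate:
Dose = 0.37 mg/kg/hr × 118.3636 kg = 43.79455 mg/hr
Rate = 43.79455 mg/hr ÷ 3.846154 mg/mL = 11.38658 mL/hr
Time remaining = 101.9952 mL ÷ 11.38658 mL/hr = 8.957487 hr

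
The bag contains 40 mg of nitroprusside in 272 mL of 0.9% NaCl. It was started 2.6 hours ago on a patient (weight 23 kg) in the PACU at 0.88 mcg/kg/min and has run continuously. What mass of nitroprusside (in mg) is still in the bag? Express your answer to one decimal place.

36.8 mg

Dose = 0.88 mcg/kg/min × 23 kg = 20.24 mcg/min
20.24 mcg/min × 60 min/hr = 1214.4 mcg/hr
Concentration = 40 mg ÷ 272 mL = 0.1470588 mg/mL = 147.0588 mcg/mL
Rate = 1214.4 mcg/hr ÷ 147.0588 mcg/mL = 8.25792 mL/hr
Volume infused = 8.25792 mL/hr × 2.6 hr = 21.47059 mL
Volume remaining = 272 − 21.47059 = 250.5294 mL
Drug remaining = 250.5294 mL × 147.0588 mcg/mL = 36842.56 mcg = 36.84256 mg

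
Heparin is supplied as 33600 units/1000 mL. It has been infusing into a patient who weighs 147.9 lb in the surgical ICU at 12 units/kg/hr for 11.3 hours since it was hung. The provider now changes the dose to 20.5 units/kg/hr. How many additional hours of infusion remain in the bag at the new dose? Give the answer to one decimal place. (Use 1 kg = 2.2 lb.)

17.8 hours

Initial rate:
Weight = 147.9 lb ÷ 2.2 lb/kg = 67.22727 kg
Dose = 12 units/kg/hr × 67.22727 kg = 806.7273 units/hr
Concentration = 33600 units ÷ 1000 mL = 33.6 units/mL
Rate = 806.7273 units/hr ÷ 33.6 units/mL = 24.00974 mL/hr
Volume infused so far = 24.00974 mL/hr × 11.3 hr = 271.3101 mL
Volume remaining = 1000 − 271.3101 = 728.6899 mL
New rate:
Dose = 20.5 units/kg/hr × 67.22727 kg = 1378.159 units/hr
Rate = 1378.159 units/hr ÷ 33.6 units/mL = 41.01664 mL/hr
Time remaining = 728.6899 mL ÷ 41.01664 mL/hr = 17.76572 hr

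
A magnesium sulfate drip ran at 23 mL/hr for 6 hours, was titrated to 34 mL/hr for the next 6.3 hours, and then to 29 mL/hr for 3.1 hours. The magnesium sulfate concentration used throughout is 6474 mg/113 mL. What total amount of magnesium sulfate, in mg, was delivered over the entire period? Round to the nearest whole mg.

Concentration = 6474 mg ÷ 113 mL = 57.29204 mg/mL
Stage 1: 23 mL/hr × 6 hr = 138 mL → 138 mL × 57.29204 mg/mL = 7906.301 mg
Stage 2: 34 mL/hr × 6.3 hr = 214.2 mL → 214.2 mL × 57.29204 mg/mL = 12271.95 mg
Stage 3: 29 mL/hr × 3.1 hr = 89.9 mL → 89.9 mL × 57.29204 mg/mL = 5150.554 mg
Total = 7906.301 + 12271.95 + 5150.554 = 25328.81 mg

25329 mg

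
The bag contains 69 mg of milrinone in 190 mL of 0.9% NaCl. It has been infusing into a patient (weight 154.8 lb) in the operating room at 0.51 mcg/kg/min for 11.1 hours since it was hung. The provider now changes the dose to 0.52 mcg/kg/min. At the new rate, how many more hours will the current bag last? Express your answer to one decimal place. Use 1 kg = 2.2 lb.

Initial rate:
Weight = 154.8 lb ÷ 2.2 lb/kg = 70.36364 kg
Dose = 0.51 mcg/kg/min × 70.36364 kg = 35.88545 mcg/min
35.88545 mcg/min × 60 min/hr = 2153.127 mcg/hr
Concentration = 69 mg ÷ 190 mL = 0.3631579 mg/mL = 363.1579 mcg/mL
Rate = 2153.127 mcg/hr ÷ 363.1579 mcg/mL = 5.928901 mL/hr
Volume infused so far = 5.928901 mL/hr × 11.1 hr = 65.8108 mL
Volume remaining = 190 − 65.8108 = 124.1892 mL
New rate:
Dose = 0.52 mcg/kg/min × 70.36364 kg = 36.58909 mcg/min
36.58909 mcg/min × 60 min/hr = 2195.345 mcg/hr
Rate = 2195.345 mcg/hr ÷ 363.1579 mcg/mL = 6.045154 mL/hr
Time remaining = 124.1892 mL ÷ 6.045154 mL/hr = 20.54359 hr

20.5 hours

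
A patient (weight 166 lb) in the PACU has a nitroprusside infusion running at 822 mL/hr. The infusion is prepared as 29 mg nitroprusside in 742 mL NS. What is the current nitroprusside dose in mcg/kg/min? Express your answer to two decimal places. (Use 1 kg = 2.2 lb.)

Weight = 166 lb ÷ 2.2 lb/kg = 75.45455 kg
Concentration = 29 mg ÷ 742 mL = 0.03908356 mg/mL = 39.08356 mcg/mL
Drug rate = 822 mL/hr × 39.08356 mcg/mL = 32126.68 mcg/hr
32126.68 mcg/hr ÷ 60 min/hr = 535.4447 mcg/min
535.4447 mcg/min ÷ 75.45455 kg = 7.096256 mcg/kg/min

7.10 mcg/kg/min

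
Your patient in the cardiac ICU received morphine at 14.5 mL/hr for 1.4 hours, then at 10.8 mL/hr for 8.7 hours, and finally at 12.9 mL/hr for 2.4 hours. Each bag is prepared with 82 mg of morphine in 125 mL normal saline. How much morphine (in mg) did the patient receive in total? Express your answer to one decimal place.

95.3 mg

Concentration = 82 mg ÷ 125 mL = 0.656 mg/mL
Stage 1: 14.5 mL/hr × 1.4 hr = 20.3 mL → 20.3 mL × 0.656 mg/mL = 13.3168 mg
Stage 2: 10.8 mL/hr × 8.7 hr = 93.96 mL → 93.96 mL × 0.656 mg/mL = 61.63776 mg
Stage 3: 12.9 mL/hr × 2.4 hr = 30.96 mL → 30.96 mL × 0.656 mg/mL = 20.30976 mg
Total = 13.3168 + 61.63776 + 20.30976 = 95.26432 mg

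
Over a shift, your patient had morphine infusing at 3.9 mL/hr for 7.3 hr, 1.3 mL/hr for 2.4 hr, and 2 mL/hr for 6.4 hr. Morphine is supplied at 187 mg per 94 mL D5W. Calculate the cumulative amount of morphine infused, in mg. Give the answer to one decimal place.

88.3 mg

Concentration = 187 mg ÷ 94 mL = 1.989362 mg/mL
Stage 1: 3.9 mL/hr × 7.3 hr = 28.47 mL → 28.47 mL × 1.989362 mg/mL = 56.63713 mg
Stage 2: 1.3 mL/hr × 2.4 hr = 3.12 mL → 3.12 mL × 1.989362 mg/mL = 6.206809 mg
Stage 3: 2 mL/hr × 6.4 hr = 12.8 mL → 12.8 mL × 1.989362 mg/mL = 25.46383 mg
Total = 56.63713 + 6.206809 + 25.46383 = 88.30777 mg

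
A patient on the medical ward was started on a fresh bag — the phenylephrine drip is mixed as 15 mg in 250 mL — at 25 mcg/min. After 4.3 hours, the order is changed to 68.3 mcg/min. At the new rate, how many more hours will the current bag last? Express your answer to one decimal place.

2.1 hours

Initial rate:
25 mcg/min × 60 min/hr = 1500 mcg/hr
Concentration = 15 mg ÷ 250 mL = 0.06 mg/mL = 60 mcg/mL
Rate = 1500 mcg/hr ÷ 60 mcg/mL = 25 mL/hr
Volume infused so far = 25 mL/hr × 4.3 hr = 107.5 mL
Volume remaining = 250 − 107.5 = 142.5 mL
New rate:
68.3 mcg/min × 60 min/hr = 4098 mcg/hr
Rate = 4098 mcg/hr ÷ 60 mcg/mL = 68.3 mL/hr
Time remaining = 142.5 mL ÷ 68.3 mL/hr = 2.086384 hr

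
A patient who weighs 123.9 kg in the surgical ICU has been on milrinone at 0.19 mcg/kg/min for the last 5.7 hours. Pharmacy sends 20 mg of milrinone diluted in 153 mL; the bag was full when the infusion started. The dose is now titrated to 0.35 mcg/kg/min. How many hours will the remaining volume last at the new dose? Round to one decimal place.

Initial rate:
Dose = 0.19 mcg/kg/min × 123.9 kg = 23.541 mcg/min
23.541 mcg/min × 60 min/hr = 1412.46 mcg/hr
Concentration = 20 mg ÷ 153 mL = 0.130719 mg/mL = 130.719 mcg/mL
Rate = 1412.46 mcg/hr ÷ 130.719 mcg/mL = 10.80532 mL/hr
Volume infused so far = 10.80532 mL/hr × 5.7 hr = 61.59032 mL
Volume remaining = 153 − 61.59032 = 91.40968 mL
New rate:
Dose = 0.35 mcg/kg/min × 123.9 kg = 43.365 mcg/min
43.365 mcg/min × 60 min/hr = 2601.9 mcg/hr
Rate = 2601.9 mcg/hr ÷ 130.719 mcg/mL = 19.90454 mL/hr
Time remaining = 91.40968 mL ÷ 19.90454 mL/hr = 4.592405 hr

4.6 hours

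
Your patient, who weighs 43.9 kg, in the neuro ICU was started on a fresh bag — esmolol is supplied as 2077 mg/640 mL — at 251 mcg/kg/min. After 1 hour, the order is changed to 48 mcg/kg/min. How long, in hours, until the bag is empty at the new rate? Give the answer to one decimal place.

Initial rate:
Dose = 251 mcg/kg/min × 43.9 kg = 11018.9 mcg/min
11018.9 mcg/min × 60 min/hr = 661134 mcg/hr
Concentration = 2077 mg ÷ 640 mL = 3.245312 mg/mL = 3245.312 mcg/mL
Rate = 661134 mcg/hr ÷ 3245.312 mcg/mL = 203.7197 mL/hr
Volume infused so far = 203.7197 mL/hr × 1 hr = 203.7197 mL
Volume remaining = 640 − 203.7197 = 436.2803 mL
New rate:
Dose = 48 mcg/kg/min × 43.9 kg = 2107.2 mcg/min
2107.2 mcg/min × 60 min/hr = 126432 mcg/hr
Rate = 126432 mcg/hr ÷ 3245.312 mcg/mL = 38.95834 mL/hr
Time remaining = 436.2803 mL ÷ 38.95834 mL/hr = 11.19864 hr

11.2 hours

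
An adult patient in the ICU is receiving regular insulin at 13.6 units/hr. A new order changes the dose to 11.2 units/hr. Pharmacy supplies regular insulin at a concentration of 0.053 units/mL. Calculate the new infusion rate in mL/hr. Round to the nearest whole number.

211 mL/hr

Rate = 11.2 units/hr ÷ 0.053 units/mL = 211.3208 mL/hr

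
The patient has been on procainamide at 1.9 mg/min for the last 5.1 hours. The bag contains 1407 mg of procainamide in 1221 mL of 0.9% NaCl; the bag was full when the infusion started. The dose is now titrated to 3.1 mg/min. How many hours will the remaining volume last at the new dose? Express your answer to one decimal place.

4.4 hours

Initial rate:
1.9 mg/min × 60 min/hr = 114 mg/hr
Concentration = 1407 mg ÷ 1221 mL = 1.152334 mg/mL
Rate = 114 mg/hr ÷ 1.152334 mg/mL = 98.92964 mL/hr
Volume infused so far = 98.92964 mL/hr × 5.1 hr = 504.5412 mL
Volume remaining = 1221 − 504.5412 = 716.4588 mL
New rate:
3.1 mg/min × 60 min/hr = 186 mg/hr
Rate = 186 mg/hr ÷ 1.152334 mg/mL = 161.4115 mL/hr
Time remaining = 716.4588 mL ÷ 161.4115 mL/hr = 4.43871 hr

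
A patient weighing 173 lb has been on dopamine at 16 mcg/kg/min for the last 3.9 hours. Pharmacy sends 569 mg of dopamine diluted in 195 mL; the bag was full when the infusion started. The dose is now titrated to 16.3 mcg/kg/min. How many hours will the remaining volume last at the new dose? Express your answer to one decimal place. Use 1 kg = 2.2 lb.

Initial rate:
Weight = 173 lb ÷ 2.2 lb/kg = 78.63636 kg
Dose = 16 mcg/kg/min × 78.63636 kg = 1258.182 mcg/min
1258.182 mcg/min × 60 min/hr = 75490.91 mcg/hr
Concentration = 569 mg ÷ 195 mL = 2.917949 mg/mL = 2917.949 mcg/mL
Rate = 75490.91 mcg/hr ÷ 2917.949 mcg/mL = 25.87123 mL/hr
Volume infused so far = 25.87123 mL/hr × 3.9 hr = 100.8978 mL
Volume remaining = 195 − 100.8978 = 94.10222 mL
New rate:
Dose = 16.3 mcg/kg/min × 78.63636 kg = 1281.773 mcg/min
1281.773 mcg/min × 60 min/hr = 76906.36 mcg/hr
Rate = 76906.36 mcg/hr ÷ 2917.949 mcg/mL = 26.35631 mL/hr
Time remaining = 94.10222 mL ÷ 26.35631 mL/hr = 3.570387 hr

3.6 hours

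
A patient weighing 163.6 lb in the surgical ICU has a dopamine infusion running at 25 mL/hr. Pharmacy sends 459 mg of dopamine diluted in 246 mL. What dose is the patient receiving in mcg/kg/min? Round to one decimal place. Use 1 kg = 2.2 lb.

Weight = 163.6 lb ÷ 2.2 lb/kg = 74.36364 kg
Concentration = 459 mg ÷ 246 mL = 1.865854 mg/mL = 1865.854 mcg/mL
Drug rate = 25 mL/hr × 1865.854 mcg/mL = 46646.34 mcg/hr
46646.34 mcg/hr ÷ 60 min/hr = 777.439 mcg/min
777.439 mcg/min ÷ 74.36364 kg = 10.45456 mcg/kg/min

10.5 mcg/kg/min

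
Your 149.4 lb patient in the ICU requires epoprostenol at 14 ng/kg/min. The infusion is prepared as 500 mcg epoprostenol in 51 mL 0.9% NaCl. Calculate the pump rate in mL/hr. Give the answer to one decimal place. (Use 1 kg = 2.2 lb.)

5.8 mL/hr

Weight = 149.4 lb ÷ 2.2 lb/kg = 67.90909 kg
Dose = 14 ng/kg/min × 67.90909 kg = 950.7273 ng/min
950.7273 ng/min × 60 min/hr = 57043.64 ng/hr
Concentration = 500 mcg ÷ 51 mL = 9.803922 mcg/mL = 9803.922 ng/mL
Rate = 57043.64 ng/hr ÷ 9803.922 ng/mL = 5.818451 mL/hr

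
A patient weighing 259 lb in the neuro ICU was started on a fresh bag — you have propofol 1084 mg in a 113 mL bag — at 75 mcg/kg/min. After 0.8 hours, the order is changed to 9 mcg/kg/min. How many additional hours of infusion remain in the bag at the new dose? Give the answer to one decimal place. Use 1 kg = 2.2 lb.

Initial rate:
Weight = 259 lb ÷ 2.2 lb/kg = 117.7273 kg
Dose = 75 mcg/kg/min × 117.7273 kg = 8829.545 mcg/min
8829.545 mcg/min × 60 min/hr = 529772.7 mcg/hr
Concentration = 1084 mg ÷ 113 mL = 9.59292 mg/mL = 9592.92 mcg/mL
Rate = 529772.7 mcg/hr ÷ 9592.92 mcg/mL = 55.22539 mL/hr
Volume infused so far = 55.22539 mL/hr × 0.8 hr = 44.18031 mL
Volume remaining = 113 − 44.18031 = 68.81969 mL
New rate:
Dose = 9 mcg/kg/min × 117.7273 kg = 1059.545 mcg/min
1059.545 mcg/min × 60 min/hr = 63572.73 mcg/hr
Rate = 63572.73 mcg/hr ÷ 9592.92 mcg/mL = 6.627046 mL/hr
Time remaining = 68.81969 mL ÷ 6.627046 mL/hr = 10.38467 hr

10.4 hours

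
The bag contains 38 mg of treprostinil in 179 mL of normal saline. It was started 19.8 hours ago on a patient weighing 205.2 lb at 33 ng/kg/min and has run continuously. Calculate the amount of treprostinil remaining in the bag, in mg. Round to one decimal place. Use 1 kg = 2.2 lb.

Weight = 205.2 lb ÷ 2.2 lb/kg = 93.27273 kg
Dose = 33 ng/kg/min × 93.27273 kg = 3078 ng/min
3078 ng/min × 60 min/hr = 184680 ng/hr
Concentration = 38 mg ÷ 179 mL = 0.2122905 mg/mL = 212290.5 ng/mL
Rate = 184680 ng/hr ÷ 212290.5 ng/mL = 0.86994 mL/hr
Volume infused = 0.86994 mL/hr × 19.8 hr = 17.22481 mL
Volume remaining = 179 − 17.22481 = 161.7752 mL
Drug remaining = 161.7752 mL × 212290.5 ng/mL = 34343336 ng = 34.34334 mg

34.3 mg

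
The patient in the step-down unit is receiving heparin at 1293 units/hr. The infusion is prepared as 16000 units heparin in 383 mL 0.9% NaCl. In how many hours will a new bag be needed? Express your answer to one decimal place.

Concentration = 16000 units ÷ 383 mL = 41.77546 units/mL
Rate = 1293 units/hr ÷ 41.77546 units/mL = 30.95119 mL/hr
Duration = 383 mL ÷ 30.95119 mL/hr = 12.37432 hr

12.4 hours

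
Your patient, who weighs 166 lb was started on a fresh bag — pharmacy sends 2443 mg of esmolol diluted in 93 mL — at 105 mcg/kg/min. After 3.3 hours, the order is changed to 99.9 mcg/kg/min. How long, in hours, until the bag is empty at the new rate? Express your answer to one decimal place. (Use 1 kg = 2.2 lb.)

1.9 hours

Initial rate:
Weight = 166 lb ÷ 2.2 lb/kg = 75.45455 kg
Dose = 105 mcg/kg/min × 75.45455 kg = 7922.727 mcg/min
7922.727 mcg/min × 60 min/hr = 475363.6 mcg/hr
Concentration = 2443 mg ÷ 93 mL = 26.26882 mg/mL = 26268.82 mcg/mL
Rate = 475363.6 mcg/hr ÷ 26268.82 mcg/mL = 18.09612 mL/hr
Volume infused so far = 18.09612 mL/hr × 3.3 hr = 59.71719 mL
Volume remaining = 93 − 59.71719 = 33.28281 mL
New rate:
Dose = 99.9 mcg/kg/min × 75.45455 kg = 7537.909 mcg/min
7537.909 mcg/min × 60 min/hr = 452274.5 mcg/hr
Rate = 452274.5 mcg/hr ÷ 26268.82 mcg/mL = 17.21716 mL/hr
Time remaining = 33.28281 mL ÷ 17.21716 mL/hr = 1.933118 hr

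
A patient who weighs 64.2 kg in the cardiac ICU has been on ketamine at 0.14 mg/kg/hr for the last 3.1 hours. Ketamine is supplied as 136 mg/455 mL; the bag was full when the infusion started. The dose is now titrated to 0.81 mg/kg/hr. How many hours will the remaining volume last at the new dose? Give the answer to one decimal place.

2.1 hours

Initial rate:
Dose = 0.14 mg/kg/hr × 64.2 kg = 8.988 mg/hr
Concentration = 136 mg ÷ 455 mL = 0.2989011 mg/mL
Rate = 8.988 mg/hr ÷ 0.2989011 mg/mL = 30.07015 mL/hr
Volume infused so far = 30.07015 mL/hr × 3.1 hr = 93.21746 mL
Volume remaining = 455 − 93.21746 = 361.7825 mL
New rate:
Dose = 0.81 mg/kg/hr × 64.2 kg = 52.002 mg/hr
Rate = 52.002 mg/hr ÷ 0.2989011 mg/mL = 173.9773 mL/hr
Time remaining = 361.7825 mL ÷ 173.9773 mL/hr = 2.079482 hr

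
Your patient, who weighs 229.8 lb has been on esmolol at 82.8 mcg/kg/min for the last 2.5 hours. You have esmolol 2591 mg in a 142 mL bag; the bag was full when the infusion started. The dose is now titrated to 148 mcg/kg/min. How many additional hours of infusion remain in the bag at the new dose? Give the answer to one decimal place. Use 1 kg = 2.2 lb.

Initial rate:
Weight = 229.8 lb ÷ 2.2 lb/kg = 104.4545 kg
Dose = 82.8 mcg/kg/min × 104.4545 kg = 8648.836 mcg/min
8648.836 mcg/min × 60 min/hr = 518930.2 mcg/hr
Concentration = 2591 mg ÷ 142 mL = 18.24648 mg/mL = 18246.48 mcg/mL
Rate = 518930.2 mcg/hr ÷ 18246.48 mcg/mL = 28.44002 mL/hr
Volume infused so far = 28.44002 mL/hr × 2.5 hr = 71.10004 mL
Volume remaining = 142 − 71.10004 = 70.89996 mL
New rate:
Dose = 148 mcg/kg/min × 104.4545 kg = 15459.27 mcg/min
15459.27 mcg/min × 60 min/hr = 927556.4 mcg/hr
Rate = 927556.4 mcg/hr ÷ 18246.48 mcg/mL = 50.83481 mL/hr
Time remaining = 70.89996 mL ÷ 50.83481 mL/hr = 1.394713 hr

1.4 hours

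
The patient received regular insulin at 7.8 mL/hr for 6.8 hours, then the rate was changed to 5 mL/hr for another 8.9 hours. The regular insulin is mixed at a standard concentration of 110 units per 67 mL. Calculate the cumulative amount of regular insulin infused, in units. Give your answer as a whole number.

160 units

Concentration = 110 units ÷ 67 mL = 1.641791 units/mL
Stage 1: 7.8 mL/hr × 6.8 hr = 53.04 mL → 53.04 mL × 1.641791 units/mL = 87.0806 units
Stage 2: 5 mL/hr × 8.9 hr = 44.5 mL → 44.5 mL × 1.641791 units/mL = 73.0597 units
Total = 87.0806 + 73.0597 = 160.1403 units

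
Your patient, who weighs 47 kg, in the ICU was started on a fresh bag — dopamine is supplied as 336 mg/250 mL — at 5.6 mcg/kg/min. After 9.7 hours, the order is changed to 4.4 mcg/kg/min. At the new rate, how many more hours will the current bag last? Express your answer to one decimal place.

14.7 hours

Initial rate:
Dose = 5.6 mcg/kg/min × 47 kg = 263.2 mcg/min
263.2 mcg/min × 60 min/hr = 15792 mcg/hr
Concentration = 336 mg ÷ 250 mL = 1.344 mg/mL = 1344 mcg/mL
Rate = 15792 mcg/hr ÷ 1344 mcg/mL = 11.75 mL/hr
Volume infused so far = 11.75 mL/hr × 9.7 hr = 113.975 mL
Volume remaining = 250 − 113.975 = 136.025 mL
New rate:
Dose = 4.4 mcg/kg/min × 47 kg = 206.8 mcg/min
206.8 mcg/min × 60 min/hr = 12408 mcg/hr
Rate = 12408 mcg/hr ÷ 1344 mcg/mL = 9.232143 mL/hr
Time remaining = 136.025 mL ÷ 9.232143 mL/hr = 14.73385 hr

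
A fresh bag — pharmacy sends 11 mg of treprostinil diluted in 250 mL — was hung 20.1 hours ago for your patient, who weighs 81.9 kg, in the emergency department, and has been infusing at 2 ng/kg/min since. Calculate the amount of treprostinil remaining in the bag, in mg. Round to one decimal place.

Dose = 2 ng/kg/min × 81.9 kg = 163.8 ng/min
163.8 ng/min × 60 min/hr = 9828 ng/hr
Concentration = 11 mg ÷ 250 mL = 0.044 mg/mL = 44000 ng/mL
Rate = 9828 ng/hr ÷ 44000 ng/mL = 0.2233636 mL/hr
Volume infused = 0.2233636 mL/hr × 20.1 hr = 4.489609 mL
Volume remaining = 250 − 4.489609 = 245.5104 mL
Drug remaining = 245.5104 mL × 44000 ng/mL = 10802457 ng = 10.80246 mg

10.8 mg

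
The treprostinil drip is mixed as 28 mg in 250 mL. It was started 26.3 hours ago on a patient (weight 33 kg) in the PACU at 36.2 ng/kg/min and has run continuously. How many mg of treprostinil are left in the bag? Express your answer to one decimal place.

Dose = 36.2 ng/kg/min × 33 kg = 1194.6 ng/min
1194.6 ng/min × 60 min/hr = 71676 ng/hr
Concentration = 28 mg ÷ 250 mL = 0.112 mg/mL = 112000 ng/mL
Rate = 71676 ng/hr ÷ 112000 ng/mL = 0.6399643 mL/hr
Volume infused = 0.6399643 mL/hr × 26.3 hr = 16.83106 mL
Volume remaining = 250 − 16.83106 = 233.1689 mL
Drug remaining = 233.1689 mL × 112000 ng/mL = 26114921 ng = 26.11492 mg

26.1 mg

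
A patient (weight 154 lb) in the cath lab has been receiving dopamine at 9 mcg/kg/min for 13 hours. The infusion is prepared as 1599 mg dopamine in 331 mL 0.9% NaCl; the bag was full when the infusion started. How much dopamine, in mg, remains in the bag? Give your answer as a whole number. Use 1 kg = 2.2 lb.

Weight = 154 lb ÷ 2.2 lb/kg = 70 kg
Dose = 9 mcg/kg/min × 70 kg = 630 mcg/min
630 mcg/min × 60 min/hr = 37800 mcg/hr
Concentration = 1599 mg ÷ 331 mL = 4.830816 mg/mL = 4830.816 mcg/mL
Rate = 37800 mcg/hr ÷ 4830.816 mcg/mL = 7.824765 mL/hr
Volume infused = 7.824765 mL/hr × 13 hr = 101.722 mL
Volume remaining = 331 − 101.722 = 229.278 mL
Drug remaining = 229.278 mL × 4830.816 mcg/mL = 1107600 mcg = 1107.6 mg

1108 mg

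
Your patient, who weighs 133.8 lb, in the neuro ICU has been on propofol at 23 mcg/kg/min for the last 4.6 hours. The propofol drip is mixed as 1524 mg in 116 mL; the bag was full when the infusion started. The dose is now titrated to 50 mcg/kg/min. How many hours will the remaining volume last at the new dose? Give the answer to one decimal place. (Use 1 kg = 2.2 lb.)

6.2 hours

Initial rate:
Weight = 133.8 lb ÷ 2.2 lb/kg = 60.81818 kg
Dose = 23 mcg/kg/min × 60.81818 kg = 1398.818 mcg/min
1398.818 mcg/min × 60 min/hr = 83929.09 mcg/hr
Concentration = 1524 mg ÷ 116 mL = 13.13793 mg/mL = 13137.93 mcg/mL
Rate = 83929.09 mcg/hr ÷ 13137.93 mcg/mL = 6.388304 mL/hr
Volume infused so far = 6.388304 mL/hr × 4.6 hr = 29.3862 mL
Volume remaining = 116 − 29.3862 = 86.6138 mL
New rate:
Dose = 50 mcg/kg/min × 60.81818 kg = 3040.909 mcg/min
3040.909 mcg/min × 60 min/hr = 182454.5 mcg/hr
Rate = 182454.5 mcg/hr ÷ 13137.93 mcg/mL = 13.88762 mL/hr
Time remaining = 86.6138 mL ÷ 13.88762 mL/hr = 6.236765 hr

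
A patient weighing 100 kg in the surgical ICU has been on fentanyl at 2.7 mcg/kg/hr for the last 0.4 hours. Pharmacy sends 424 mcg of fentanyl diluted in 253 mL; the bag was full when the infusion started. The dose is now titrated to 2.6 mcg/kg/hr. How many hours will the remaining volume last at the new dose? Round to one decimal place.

Initial rate:
Dose = 2.7 mcg/kg/hr × 100 kg = 270 mcg/hr
Concentration = 424 mcg ÷ 253 mL = 1.675889 mcg/mL
Rate = 270 mcg/hr ÷ 1.675889 mcg/mL = 161.1085 mL/hr
Volume infused so far = 161.1085 mL/hr × 0.4 hr = 64.4434 mL
Volume remaining = 253 − 64.4434 = 188.5566 mL
New rate:
Dose = 2.6 mcg/kg/hr × 100 kg = 260 mcg/hr
Rate = 260 mcg/hr ÷ 1.675889 mcg/mL = 155.1415 mL/hr
Time remaining = 188.5566 mL ÷ 155.1415 mL/hr = 1.215385 hr

1.2 hours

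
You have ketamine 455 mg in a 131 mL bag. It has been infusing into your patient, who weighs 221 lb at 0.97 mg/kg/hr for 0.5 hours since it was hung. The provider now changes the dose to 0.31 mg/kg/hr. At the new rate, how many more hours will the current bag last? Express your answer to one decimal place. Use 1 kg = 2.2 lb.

Initial rate:
Weight = 221 lb ÷ 2.2 lb/kg = 100.4545 kg
Dose = 0.97 mg/kg/hr × 100.4545 kg = 97.44091 mg/hr
Concentration = 455 mg ÷ 131 mL = 3.473282 mg/mL
Rate = 97.44091 mg/hr ÷ 3.473282 mg/mL = 28.05442 mL/hr
Volume infused so far = 28.05442 mL/hr × 0.5 hr = 14.02721 mL
Volume remaining = 131 − 14.02721 = 116.9728 mL
New rate:
Dose = 0.31 mg/kg/hr × 100.4545 kg = 31.14091 mg/hr
Rate = 31.14091 mg/hr ÷ 3.473282 mg/mL = 8.965844 mL/hr
Time remaining = 116.9728 mL ÷ 8.965844 mL/hr = 13.04649 hr

13.0 hours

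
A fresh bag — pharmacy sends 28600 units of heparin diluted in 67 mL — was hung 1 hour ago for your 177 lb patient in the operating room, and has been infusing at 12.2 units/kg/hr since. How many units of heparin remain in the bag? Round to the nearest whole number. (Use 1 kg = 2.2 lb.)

27618 units

Weight = 177 lb ÷ 2.2 lb/kg = 80.45455 kg
Dose = 12.2 units/kg/hr × 80.45455 kg = 981.5455 units/hr
Concentration = 28600 units ÷ 67 mL = 426.8657 units/mL
Rate = 981.5455 units/hr ÷ 426.8657 units/mL = 2.299425 mL/hr
Volume infused = 2.299425 mL/hr × 1 hr = 2.299425 mL
Volume remaining = 67 − 2.299425 = 64.70058 mL
Drug remaining = 64.70058 mL × 426.8657 units/mL = 27618.45 units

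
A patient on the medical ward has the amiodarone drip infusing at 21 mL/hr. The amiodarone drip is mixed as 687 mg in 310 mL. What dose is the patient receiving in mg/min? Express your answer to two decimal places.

Concentration = 687 mg ÷ 310 mL = 2.216129 mg/mL
Drug rate = 21 mL/hr × 2.216129 mg/mL = 46.53871 mg/hr
46.53871 mg/hr ÷ 60 min/hr = 0.7756452 mg/min

0.78 mg/min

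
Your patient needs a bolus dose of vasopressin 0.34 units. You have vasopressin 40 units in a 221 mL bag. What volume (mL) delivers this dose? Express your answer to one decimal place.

Concentration = 40 units ÷ 221 mL = 0.1809955 units/mL
Volume = 0.34 units ÷ 0.1809955 units/mL = 1.8785 mL

1.9 mL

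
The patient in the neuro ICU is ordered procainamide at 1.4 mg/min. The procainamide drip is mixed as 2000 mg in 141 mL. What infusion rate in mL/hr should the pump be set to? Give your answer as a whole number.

1.4 mg/min × 60 min/hr = 84 mg/hr
Concentration = 2000 mg ÷ 141 mL = 14.1844 mg/mL
Rate = 84 mg/hr ÷ 14.1844 mg/mL = 5.922 mL/hr

6 mL/hr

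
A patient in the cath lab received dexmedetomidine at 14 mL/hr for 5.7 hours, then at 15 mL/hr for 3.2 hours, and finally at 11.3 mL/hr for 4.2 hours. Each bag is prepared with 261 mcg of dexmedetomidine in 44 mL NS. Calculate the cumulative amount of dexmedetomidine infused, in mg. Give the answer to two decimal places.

Concentration = 261 mcg ÷ 44 mL = 5.931818 mcg/mL
Stage 1: 14 mL/hr × 5.7 hr = 79.8 mL → 79.8 mL × 5.931818 mcg/mL = 473.3591 mcg
Stage 2: 15 mL/hr × 3.2 hr = 48 mL → 48 mL × 5.931818 mcg/mL = 284.7273 mcg
Stage 3: 11.3 mL/hr × 4.2 hr = 47.46 mL → 47.46 mL × 5.931818 mcg/mL = 281.5241 mcg
Total = 473.3591 + 284.7273 + 281.5241 = 1039.61 mcg = 1.03961 mg

1.04 mg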